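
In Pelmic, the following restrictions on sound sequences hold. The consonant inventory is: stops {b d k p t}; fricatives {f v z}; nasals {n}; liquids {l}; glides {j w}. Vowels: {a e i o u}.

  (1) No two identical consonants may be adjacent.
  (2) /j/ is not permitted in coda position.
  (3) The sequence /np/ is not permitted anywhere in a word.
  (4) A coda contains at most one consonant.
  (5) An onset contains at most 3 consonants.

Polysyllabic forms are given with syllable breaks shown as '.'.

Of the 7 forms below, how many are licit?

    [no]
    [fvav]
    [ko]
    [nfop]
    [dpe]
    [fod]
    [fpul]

7

[no] — σ1 onset /n/, coda /∅/ ok → licit
[fvav] — σ1 onset /fv/ (2C), coda /v/ ok → licit
[ko] — σ1 onset /k/, coda /∅/ ok → licit
[nfop] — σ1 onset /nf/ (2C), coda /p/ ok → licit
[dpe] — σ1 onset /dp/ (2C), coda /∅/ ok → licit
[fod] — σ1 onset /f/, coda /d/ ok → licit
[fpul] — σ1 onset /fp/ (2C), coda /l/ ok → licit
Licit: [no], [fvav], [ko], [nfop], [dpe], [fod], [fpul] → 7.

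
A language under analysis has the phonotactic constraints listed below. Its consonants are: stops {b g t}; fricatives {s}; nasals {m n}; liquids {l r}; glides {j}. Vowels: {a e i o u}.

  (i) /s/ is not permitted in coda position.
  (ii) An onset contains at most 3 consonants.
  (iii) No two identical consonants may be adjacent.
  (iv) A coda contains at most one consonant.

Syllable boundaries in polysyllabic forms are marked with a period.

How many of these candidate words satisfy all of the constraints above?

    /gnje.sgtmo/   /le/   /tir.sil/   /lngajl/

2

/gnje.sgtmo/ — violates constraint (ii): syllable 2 onset /sgtm/ has 4 consonants (> 3) → not permitted
/le/ — σ1 onset /l/, coda /∅/ ok → permitted
/tir.sil/ — σ1 onset /t/, coda /r/ ok; σ2 onset /s/, coda /l/ ok → permitted
/lngajl/ — violates constraint (iv): syllable 1 coda /jl/ has 2 consonants (> 1) → not permitted
Permitted: /le/, /tir.sil/ → 2.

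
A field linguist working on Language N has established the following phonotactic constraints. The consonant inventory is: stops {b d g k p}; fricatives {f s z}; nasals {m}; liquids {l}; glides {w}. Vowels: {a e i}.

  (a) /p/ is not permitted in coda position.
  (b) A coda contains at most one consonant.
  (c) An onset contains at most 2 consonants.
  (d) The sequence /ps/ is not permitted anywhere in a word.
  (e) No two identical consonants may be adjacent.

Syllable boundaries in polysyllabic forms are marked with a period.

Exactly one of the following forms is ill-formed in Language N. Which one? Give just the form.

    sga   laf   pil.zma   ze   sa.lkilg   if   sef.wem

sa.lkilg

sga — σ1 onset /sg/ (2C), coda /∅/ ok → well-formed
laf — σ1 onset /l/, coda /f/ ok → well-formed
pil.zma — σ1 onset /p/, coda /l/ ok; σ2 onset /zm/ (2C), coda /∅/ ok → well-formed
ze — σ1 onset /z/, coda /∅/ ok → well-formed
sa.lkilg — violates constraint (b): syllable 2 coda /lg/ has 2 consonants (> 1) → ill-formed
if — σ1 onset /∅/, coda /f/ ok → well-formed
sef.wem — σ1 onset /s/, coda /f/ ok; σ2 onset /w/, coda /m/ ok → well-formed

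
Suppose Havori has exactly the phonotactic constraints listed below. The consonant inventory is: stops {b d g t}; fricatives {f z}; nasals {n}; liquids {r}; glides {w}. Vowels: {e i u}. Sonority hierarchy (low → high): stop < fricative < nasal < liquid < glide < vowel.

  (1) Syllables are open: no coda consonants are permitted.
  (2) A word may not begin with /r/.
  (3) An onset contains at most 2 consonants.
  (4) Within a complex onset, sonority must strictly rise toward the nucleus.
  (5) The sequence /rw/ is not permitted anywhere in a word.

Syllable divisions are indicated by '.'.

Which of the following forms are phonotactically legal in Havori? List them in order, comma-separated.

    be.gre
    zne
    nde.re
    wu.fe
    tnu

be.gre, zne, wu.fe, tnu

be.gre — σ1 onset /b/, coda /∅/ ok; σ2 onset /gr/ (1→4 rises), coda /∅/ ok → phonotactically legal
zne — σ1 onset /zn/ (2→3 rises), coda /∅/ ok → phonotactically legal
nde.re — violates constraint 4: syllable 1 onset /nd/: /n/ (nasal, 3) → /d/ (stop, 1) does not rise → phonotactically illegal
wu.fe — σ1 onset /w/, coda /∅/ ok; σ2 onset /f/, coda /∅/ ok → phonotactically legal
tnu — σ1 onset /tn/ (1→3 rises), coda /∅/ ok → phonotactically legal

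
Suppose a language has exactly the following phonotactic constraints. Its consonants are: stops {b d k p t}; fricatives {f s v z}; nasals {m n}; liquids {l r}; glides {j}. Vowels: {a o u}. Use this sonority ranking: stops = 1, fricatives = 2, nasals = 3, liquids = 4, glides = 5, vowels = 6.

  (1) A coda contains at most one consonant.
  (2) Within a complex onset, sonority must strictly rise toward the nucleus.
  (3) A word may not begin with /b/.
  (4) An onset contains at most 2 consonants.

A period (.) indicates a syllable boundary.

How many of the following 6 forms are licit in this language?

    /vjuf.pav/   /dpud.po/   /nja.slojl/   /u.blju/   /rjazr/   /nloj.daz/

/vjuf.pav/ — σ1 onset /vj/ (2→5 rises), coda /f/ ok; σ2 onset /p/, coda /v/ ok → licit
/dpud.po/ — violates constraint 2: syllable 1 onset /dp/: /d/ (stop, 1) → /p/ (stop, 1) does not rise → illicit
/nja.slojl/ — violates constraint 1: syllable 2 coda /jl/ has 2 consonants (> 1) → illicit
/u.blju/ — violates constraint 4: syllable 2 onset /blj/ has 3 consonants (> 2) → illicit
/rjazr/ — violates constraint 1: syllable 1 coda /zr/ has 2 consonants (> 1) → illicit
/nloj.daz/ — σ1 onset /nl/ (3→4 rises), coda /j/ ok; σ2 onset /d/, coda /z/ ok → licit
Licit: /vjuf.pav/, /nloj.daz/ → 2.

2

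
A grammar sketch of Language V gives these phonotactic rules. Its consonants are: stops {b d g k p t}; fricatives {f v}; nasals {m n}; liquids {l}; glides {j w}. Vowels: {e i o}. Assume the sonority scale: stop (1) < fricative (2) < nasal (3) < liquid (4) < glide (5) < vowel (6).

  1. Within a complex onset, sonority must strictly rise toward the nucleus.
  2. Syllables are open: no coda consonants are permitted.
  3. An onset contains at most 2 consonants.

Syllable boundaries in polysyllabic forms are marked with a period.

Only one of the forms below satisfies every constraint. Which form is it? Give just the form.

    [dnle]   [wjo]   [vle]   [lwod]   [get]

[vle]

[dnle] — violates constraint 3: syllable 1 onset /dnl/ has 3 consonants (> 2) → not permitted
[wjo] — violates constraint 1: syllable 1 onset /wj/: /w/ (glide, 5) → /j/ (glide, 5) does not rise → not permitted
[vle] — σ1 onset /vl/ (2→4 rises), coda /∅/ ok → permitted
[lwod] — violates constraint 2: syllable 1 coda /d/ has 1 consonant (> 0) → not permitted
[get] — violates constraint 2: syllable 1 coda /t/ has 1 consonant (> 0) → not permitted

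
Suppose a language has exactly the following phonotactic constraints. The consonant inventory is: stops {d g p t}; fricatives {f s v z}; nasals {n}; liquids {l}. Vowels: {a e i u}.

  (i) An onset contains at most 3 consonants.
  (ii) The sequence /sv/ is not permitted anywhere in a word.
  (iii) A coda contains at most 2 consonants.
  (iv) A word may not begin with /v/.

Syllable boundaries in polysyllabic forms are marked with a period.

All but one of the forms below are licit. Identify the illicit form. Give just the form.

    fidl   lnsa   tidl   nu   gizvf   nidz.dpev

fidl — σ1 onset /f/, coda /dl/ (2C) ok → licit
lnsa — σ1 onset /lns/ (3C), coda /∅/ ok → licit
tidl — σ1 onset /t/, coda /dl/ (2C) ok → licit
nu — σ1 onset /n/, coda /∅/ ok → licit
gizvf — violates constraint (iii): syllable 1 coda /zvf/ has 3 consonants (> 2) → illicit
nidz.dpev — σ1 onset /n/, coda /dz/ (2C) ok; σ2 onset /dp/ (2C), coda /v/ ok → licit

gizvf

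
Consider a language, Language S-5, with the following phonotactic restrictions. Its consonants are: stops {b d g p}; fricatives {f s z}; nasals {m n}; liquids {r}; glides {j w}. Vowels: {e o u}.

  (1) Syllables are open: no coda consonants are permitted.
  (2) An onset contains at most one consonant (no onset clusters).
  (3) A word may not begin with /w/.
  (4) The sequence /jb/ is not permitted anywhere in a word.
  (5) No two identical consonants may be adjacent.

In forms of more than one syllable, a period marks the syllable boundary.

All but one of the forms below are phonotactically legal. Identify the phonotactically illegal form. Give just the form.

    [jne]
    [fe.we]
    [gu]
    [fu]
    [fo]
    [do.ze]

[jne] — violates constraint 2: syllable 1 onset /jn/ has 2 consonants (> 1) → phonotactically illegal
[fe.we] — σ1 onset /f/, coda /∅/ ok; σ2 onset /w/, coda /∅/ ok → phonotactically legal
[gu] — σ1 onset /g/, coda /∅/ ok → phonotactically legal
[fu] — σ1 onset /f/, coda /∅/ ok → phonotactically legal
[fo] — σ1 onset /f/, coda /∅/ ok → phonotactically legal
[do.ze] — σ1 onset /d/, coda /∅/ ok; σ2 onset /z/, coda /∅/ ok → phonotactically legal

[jne]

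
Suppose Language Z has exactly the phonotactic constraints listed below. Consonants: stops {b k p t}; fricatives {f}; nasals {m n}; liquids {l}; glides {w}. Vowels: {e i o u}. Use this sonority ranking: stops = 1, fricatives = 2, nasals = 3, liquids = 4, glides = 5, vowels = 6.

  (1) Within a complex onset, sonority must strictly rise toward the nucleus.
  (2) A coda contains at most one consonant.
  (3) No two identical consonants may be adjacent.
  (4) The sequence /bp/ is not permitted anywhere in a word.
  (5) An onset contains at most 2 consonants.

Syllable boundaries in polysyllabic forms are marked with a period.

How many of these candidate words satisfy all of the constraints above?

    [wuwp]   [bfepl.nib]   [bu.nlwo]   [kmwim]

[wuwp] — violates constraint 2: syllable 1 coda /wp/ has 2 consonants (> 1) → not permitted
[bfepl.nib] — violates constraint 2: syllable 1 coda /pl/ has 2 consonants (> 1) → not permitted
[bu.nlwo] — violates constraint 5: syllable 2 onset /nlw/ has 3 consonants (> 2) → not permitted
[kmwim] — violates constraint 5: syllable 1 onset /kmw/ has 3 consonants (> 2) → not permitted
No form is permitted → 0.

0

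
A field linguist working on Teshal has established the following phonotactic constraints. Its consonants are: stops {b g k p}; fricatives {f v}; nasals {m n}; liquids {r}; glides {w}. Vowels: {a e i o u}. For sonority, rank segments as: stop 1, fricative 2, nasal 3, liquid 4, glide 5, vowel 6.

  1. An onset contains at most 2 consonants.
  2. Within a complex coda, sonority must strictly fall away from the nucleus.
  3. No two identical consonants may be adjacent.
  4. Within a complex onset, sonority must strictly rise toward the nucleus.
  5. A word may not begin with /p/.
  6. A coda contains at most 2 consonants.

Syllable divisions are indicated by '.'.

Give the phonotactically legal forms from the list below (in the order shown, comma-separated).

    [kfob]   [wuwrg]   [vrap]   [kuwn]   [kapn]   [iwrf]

[kfob] — σ1 onset /kf/ (1→2 rises), coda /b/ ok → phonotactically legal
[wuwrg] — violates constraint 6: syllable 1 coda /wrg/ has 3 consonants (> 2) → phonotactically illegal
[vrap] — σ1 onset /vr/ (2→4 rises), coda /p/ ok → phonotactically legal
[kuwn] — σ1 onset /k/, coda /wn/ (5→3 falls) ok → phonotactically legal
[kapn] — violates constraint 2: syllable 1 coda /pn/: /p/ (stop, 1) → /n/ (nasal, 3) does not fall → phonotactically illegal
[iwrf] — violates constraint 6: syllable 1 coda /wrf/ has 3 consonants (> 2) → phonotactically illegal

[kfob], [vrap], [kuwn]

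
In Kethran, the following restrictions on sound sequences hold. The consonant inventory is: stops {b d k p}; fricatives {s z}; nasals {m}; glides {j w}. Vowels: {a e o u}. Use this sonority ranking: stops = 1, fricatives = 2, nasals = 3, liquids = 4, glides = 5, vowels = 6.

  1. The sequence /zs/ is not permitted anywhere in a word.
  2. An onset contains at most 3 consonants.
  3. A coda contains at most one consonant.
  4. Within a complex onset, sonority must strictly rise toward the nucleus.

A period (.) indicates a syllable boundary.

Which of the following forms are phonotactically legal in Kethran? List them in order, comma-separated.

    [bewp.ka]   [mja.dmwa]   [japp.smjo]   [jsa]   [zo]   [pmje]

[bewp.ka] — violates constraint 3: syllable 1 coda /wp/ has 2 consonants (> 1) → phonotactically illegal
[mja.dmwa] — σ1 onset /mj/ (3→5 rises), coda /∅/ ok; σ2 onset /dmw/ (1→3→5 rises), coda /∅/ ok → phonotactically legal
[japp.smjo] — violates constraint 3: syllable 1 coda /pp/ has 2 consonants (> 1) → phonotactically illegal
[jsa] — violates constraint 4: syllable 1 onset /js/: /j/ (glide, 5) → /s/ (fricative, 2) does not rise → phonotactically illegal
[zo] — σ1 onset /z/, coda /∅/ ok → phonotactically legal
[pmje] — σ1 onset /pmj/ (1→3→5 rises), coda /∅/ ok → phonotactically legal

[mja.dmwa], [zo], [pmje]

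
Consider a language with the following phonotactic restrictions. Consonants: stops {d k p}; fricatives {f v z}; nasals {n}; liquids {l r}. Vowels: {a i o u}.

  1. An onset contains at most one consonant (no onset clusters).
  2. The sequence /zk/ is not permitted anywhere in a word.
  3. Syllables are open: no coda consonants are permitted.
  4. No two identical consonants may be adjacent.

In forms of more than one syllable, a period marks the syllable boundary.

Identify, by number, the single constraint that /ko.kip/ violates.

3

/ko.kip/: syllable 2 coda /p/ has 1 consonant (> 0).
This is a violation of constraint 3: "Syllables are open: no coda consonants are permitted."
The remaining constraints (1, 2, 4) are satisfied.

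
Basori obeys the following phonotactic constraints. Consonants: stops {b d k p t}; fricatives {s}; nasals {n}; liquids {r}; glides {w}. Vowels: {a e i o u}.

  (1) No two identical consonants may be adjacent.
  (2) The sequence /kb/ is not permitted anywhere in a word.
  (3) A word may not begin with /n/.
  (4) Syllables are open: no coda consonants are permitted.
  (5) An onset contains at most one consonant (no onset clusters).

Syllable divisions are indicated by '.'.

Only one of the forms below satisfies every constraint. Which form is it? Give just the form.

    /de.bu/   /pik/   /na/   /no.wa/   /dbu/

/de.bu/ — σ1 onset /d/, coda /∅/ ok; σ2 onset /b/, coda /∅/ ok → licit
/pik/ — violates constraint 4: syllable 1 coda /k/ has 1 consonant (> 0) → illicit
/na/ — violates constraint 3: word begins with /n/ → illicit
/no.wa/ — violates constraint 3: word begins with /n/ → illicit
/dbu/ — violates constraint 5: syllable 1 onset /db/ has 2 consonants (> 1) → illicit

/de.bu/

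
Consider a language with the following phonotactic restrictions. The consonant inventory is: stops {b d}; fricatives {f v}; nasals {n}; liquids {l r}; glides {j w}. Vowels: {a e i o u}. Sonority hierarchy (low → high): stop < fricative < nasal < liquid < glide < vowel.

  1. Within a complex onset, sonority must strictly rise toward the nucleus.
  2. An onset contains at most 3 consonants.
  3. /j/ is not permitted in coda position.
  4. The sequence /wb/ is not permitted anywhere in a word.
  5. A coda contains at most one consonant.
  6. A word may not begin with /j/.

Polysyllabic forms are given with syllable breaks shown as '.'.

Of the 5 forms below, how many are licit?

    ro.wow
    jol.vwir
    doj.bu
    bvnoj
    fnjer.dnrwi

1

ro.wow — σ1 onset /r/, coda /∅/ ok; σ2 onset /w/, coda /w/ ok → licit
jol.vwir — violates constraint 6: word begins with /j/ → illicit
doj.bu — violates constraint 3: syllable 1 coda contains /j/ → illicit
bvnoj — violates constraint 3: syllable 1 coda contains /j/ → illicit
fnjer.dnrwi — violates constraint 2: syllable 2 onset /dnrw/ has 4 consonants (> 3) → illicit
Licit: ro.wow → 1.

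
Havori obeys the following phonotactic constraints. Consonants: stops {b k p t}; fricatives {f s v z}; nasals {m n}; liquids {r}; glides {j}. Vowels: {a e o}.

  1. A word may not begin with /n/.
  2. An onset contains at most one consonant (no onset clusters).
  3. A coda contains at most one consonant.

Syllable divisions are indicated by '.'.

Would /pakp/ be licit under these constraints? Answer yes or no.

no

/pakp/ — violates constraint 3: syllable 1 coda /kp/ has 2 consonants (> 1) → illicit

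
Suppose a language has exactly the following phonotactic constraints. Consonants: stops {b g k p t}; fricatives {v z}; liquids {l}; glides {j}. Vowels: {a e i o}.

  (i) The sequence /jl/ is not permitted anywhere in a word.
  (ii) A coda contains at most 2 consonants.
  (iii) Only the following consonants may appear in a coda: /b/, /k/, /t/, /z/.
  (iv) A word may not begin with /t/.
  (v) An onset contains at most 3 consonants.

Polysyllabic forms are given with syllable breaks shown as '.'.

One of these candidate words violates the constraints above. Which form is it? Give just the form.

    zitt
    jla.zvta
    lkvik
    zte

jla.zvta

zitt — σ1 onset /z/, coda /tt/ (2C) ok → well-formed
jla.zvta — violates constraint (i): contains banned sequence /jl/ → ill-formed
lkvik — σ1 onset /lkv/ (3C), coda /k/ ok → well-formed
zte — σ1 onset /zt/ (2C), coda /∅/ ok → well-formed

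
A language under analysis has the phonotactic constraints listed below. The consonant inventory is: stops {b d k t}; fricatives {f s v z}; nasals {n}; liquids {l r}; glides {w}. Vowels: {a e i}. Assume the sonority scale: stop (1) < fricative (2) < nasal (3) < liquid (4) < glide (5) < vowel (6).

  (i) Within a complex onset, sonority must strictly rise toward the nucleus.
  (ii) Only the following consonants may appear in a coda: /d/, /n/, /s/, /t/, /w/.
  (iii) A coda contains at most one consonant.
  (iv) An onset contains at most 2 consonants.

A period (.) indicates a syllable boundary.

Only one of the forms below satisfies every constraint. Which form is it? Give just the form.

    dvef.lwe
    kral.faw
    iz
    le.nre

le.nre

dvef.lwe — violates constraint (ii): syllable 1 coda contains /f/, which is not a licensed coda consonant → phonotactically illegal
kral.faw — violates constraint (ii): syllable 1 coda contains /l/, which is not a licensed coda consonant → phonotactically illegal
iz — violates constraint (ii): syllable 1 coda contains /z/, which is not a licensed coda consonant → phonotactically illegal
le.nre — σ1 onset /l/, coda /∅/ ok; σ2 onset /nr/ (3→4 rises), coda /∅/ ok → phonotactically legal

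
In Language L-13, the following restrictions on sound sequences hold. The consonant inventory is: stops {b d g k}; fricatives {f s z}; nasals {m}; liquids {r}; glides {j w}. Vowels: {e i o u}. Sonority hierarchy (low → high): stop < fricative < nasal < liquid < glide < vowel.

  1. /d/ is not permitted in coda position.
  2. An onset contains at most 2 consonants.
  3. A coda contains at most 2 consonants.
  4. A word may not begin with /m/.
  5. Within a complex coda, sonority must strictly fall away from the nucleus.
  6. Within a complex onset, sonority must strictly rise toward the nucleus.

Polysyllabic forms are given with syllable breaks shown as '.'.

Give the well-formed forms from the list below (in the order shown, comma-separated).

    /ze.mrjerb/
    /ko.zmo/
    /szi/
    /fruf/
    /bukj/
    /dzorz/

/ko.zmo/, /fruf/, /dzorz/

/ze.mrjerb/ — violates constraint 2: syllable 2 onset /mrj/ has 3 consonants (> 2) → ill-formed
/ko.zmo/ — σ1 onset /k/, coda /∅/ ok; σ2 onset /zm/ (2→3 rises), coda /∅/ ok → well-formed
/szi/ — violates constraint 6: syllable 1 onset /sz/: /s/ (fricative, 2) → /z/ (fricative, 2) does not rise → ill-formed
/fruf/ — σ1 onset /fr/ (2→4 rises), coda /f/ ok → well-formed
/bukj/ — violates constraint 5: syllable 1 coda /kj/: /k/ (stop, 1) → /j/ (glide, 5) does not fall → ill-formed
/dzorz/ — σ1 onset /dz/ (1→2 rises), coda /rz/ (4→2 falls) ok → well-formed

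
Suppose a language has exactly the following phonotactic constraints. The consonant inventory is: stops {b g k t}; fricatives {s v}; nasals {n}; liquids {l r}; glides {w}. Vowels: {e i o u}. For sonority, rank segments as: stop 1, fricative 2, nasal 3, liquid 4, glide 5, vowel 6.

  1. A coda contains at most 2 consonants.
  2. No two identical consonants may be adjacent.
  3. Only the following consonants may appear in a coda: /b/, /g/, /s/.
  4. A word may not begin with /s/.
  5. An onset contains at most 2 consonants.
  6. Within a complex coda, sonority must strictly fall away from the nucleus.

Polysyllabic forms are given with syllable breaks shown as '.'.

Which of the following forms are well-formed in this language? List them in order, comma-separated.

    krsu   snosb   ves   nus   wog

ves, nus, wog

krsu — violates constraint 5: syllable 1 onset /krs/ has 3 consonants (> 2) → ill-formed
snosb — violates constraint 4: word begins with /s/ → ill-formed
ves — σ1 onset /v/, coda /s/ ok → well-formed
nus — σ1 onset /n/, coda /s/ ok → well-formed
wog — σ1 onset /w/, coda /g/ ok → well-formed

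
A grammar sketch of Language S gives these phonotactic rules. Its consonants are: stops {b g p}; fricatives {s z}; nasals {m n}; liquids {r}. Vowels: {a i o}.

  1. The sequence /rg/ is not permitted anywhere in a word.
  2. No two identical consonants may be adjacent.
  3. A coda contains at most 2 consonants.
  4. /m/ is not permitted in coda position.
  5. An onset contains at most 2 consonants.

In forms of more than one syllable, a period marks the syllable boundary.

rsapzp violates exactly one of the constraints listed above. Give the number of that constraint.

3

rsapzp: syllable 1 coda /pzp/ has 3 consonants (> 2).
This is a violation of constraint 3: "A coda contains at most 2 consonants."
The remaining constraints (1, 2, 4, 5) are satisfied.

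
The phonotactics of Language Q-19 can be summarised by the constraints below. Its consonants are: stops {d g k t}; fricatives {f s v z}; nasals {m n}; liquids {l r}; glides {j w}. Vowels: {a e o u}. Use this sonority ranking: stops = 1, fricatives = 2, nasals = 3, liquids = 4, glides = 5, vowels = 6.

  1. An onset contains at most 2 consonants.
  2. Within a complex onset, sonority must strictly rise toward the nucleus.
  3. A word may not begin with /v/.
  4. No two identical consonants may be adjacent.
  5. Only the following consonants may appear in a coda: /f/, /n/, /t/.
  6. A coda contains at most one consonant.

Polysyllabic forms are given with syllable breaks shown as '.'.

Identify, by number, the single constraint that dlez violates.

dlez: syllable 1 coda contains /z/, which is not a licensed coda consonant.
This is a violation of constraint 5: "Only the following consonants may appear in a coda: /f/, /n/, /t/."
The remaining constraints (1, 2, 3, 4, 6) are satisfied.

5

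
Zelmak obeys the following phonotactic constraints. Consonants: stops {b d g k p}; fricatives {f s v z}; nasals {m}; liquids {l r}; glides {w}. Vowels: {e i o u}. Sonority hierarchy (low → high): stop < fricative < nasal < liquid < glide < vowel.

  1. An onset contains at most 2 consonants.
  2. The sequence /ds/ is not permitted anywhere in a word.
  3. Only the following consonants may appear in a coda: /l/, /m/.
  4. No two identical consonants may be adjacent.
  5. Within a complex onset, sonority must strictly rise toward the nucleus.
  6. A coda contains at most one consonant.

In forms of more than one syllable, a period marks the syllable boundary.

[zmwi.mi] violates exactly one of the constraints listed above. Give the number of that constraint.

1

[zmwi.mi]: syllable 1 onset /zmw/ has 3 consonants (> 2).
This is a violation of constraint 1: "An onset contains at most 2 consonants."
The remaining constraints (2, 3, 4, 5, 6) are satisfied.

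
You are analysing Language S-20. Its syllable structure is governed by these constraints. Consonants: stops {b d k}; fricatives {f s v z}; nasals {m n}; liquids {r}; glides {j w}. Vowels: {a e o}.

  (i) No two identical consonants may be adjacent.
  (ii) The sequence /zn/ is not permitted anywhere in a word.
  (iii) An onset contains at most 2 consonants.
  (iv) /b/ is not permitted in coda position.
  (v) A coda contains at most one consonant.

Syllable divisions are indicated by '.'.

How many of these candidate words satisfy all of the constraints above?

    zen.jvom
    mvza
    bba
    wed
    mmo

zen.jvom — σ1 onset /z/, coda /n/ ok; σ2 onset /jv/ (2C), coda /m/ ok → licit
mvza — violates constraint (iii): syllable 1 onset /mvz/ has 3 consonants (> 2) → illicit
bba — violates constraint (i): adjacent identical consonants /bb/ → illicit
wed — σ1 onset /w/, coda /d/ ok → licit
mmo — violates constraint (i): adjacent identical consonants /mm/ → illicit
Licit: zen.jvom, wed → 2.

2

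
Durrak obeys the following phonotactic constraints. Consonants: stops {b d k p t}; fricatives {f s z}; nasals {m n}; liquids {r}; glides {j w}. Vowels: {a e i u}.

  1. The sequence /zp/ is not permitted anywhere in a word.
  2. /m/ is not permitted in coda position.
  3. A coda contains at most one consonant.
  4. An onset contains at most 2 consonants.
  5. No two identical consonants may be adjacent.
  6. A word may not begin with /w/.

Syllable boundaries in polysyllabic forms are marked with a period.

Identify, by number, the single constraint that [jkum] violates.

[jkum]: syllable 1 coda contains /m/.
This is a violation of constraint 2: "/m/ is not permitted in coda position."
The remaining constraints (1, 3, 4, 5, 6) are satisfied.

2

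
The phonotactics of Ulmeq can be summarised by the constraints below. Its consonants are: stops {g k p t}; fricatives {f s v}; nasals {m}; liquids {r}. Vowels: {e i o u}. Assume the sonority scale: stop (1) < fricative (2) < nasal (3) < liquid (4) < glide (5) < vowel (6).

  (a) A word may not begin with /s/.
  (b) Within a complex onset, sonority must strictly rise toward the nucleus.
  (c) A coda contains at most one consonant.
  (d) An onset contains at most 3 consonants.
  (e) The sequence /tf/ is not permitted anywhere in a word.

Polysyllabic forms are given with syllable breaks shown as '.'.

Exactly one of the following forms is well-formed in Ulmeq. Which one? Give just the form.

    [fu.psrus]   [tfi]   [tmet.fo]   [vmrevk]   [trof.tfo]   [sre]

[fu.psrus] — σ1 onset /f/, coda /∅/ ok; σ2 onset /psr/ (1→2→4 rises), coda /s/ ok → well-formed
[tfi] — violates constraint (e): contains banned sequence /tf/ → ill-formed
[tmet.fo] — violates constraint (e): contains banned sequence /tf/ → ill-formed
[vmrevk] — violates constraint (c): syllable 1 coda /vk/ has 2 consonants (> 1) → ill-formed
[trof.tfo] — violates constraint (e): contains banned sequence /tf/ → ill-formed
[sre] — violates constraint (a): word begins with /s/ → ill-formed

[fu.psrus]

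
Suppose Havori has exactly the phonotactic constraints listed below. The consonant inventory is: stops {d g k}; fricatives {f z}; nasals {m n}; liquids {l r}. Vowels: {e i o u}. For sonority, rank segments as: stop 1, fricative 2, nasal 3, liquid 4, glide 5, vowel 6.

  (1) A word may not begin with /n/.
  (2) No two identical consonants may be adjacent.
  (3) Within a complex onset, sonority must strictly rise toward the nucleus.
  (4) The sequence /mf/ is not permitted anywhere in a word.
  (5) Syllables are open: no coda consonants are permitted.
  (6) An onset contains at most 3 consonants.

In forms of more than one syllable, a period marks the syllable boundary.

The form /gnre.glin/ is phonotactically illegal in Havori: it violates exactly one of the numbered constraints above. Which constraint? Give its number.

/gnre.glin/: syllable 2 coda /n/ has 1 consonant (> 0).
This is a violation of constraint 5: "Syllables are open: no coda consonants are permitted."
The remaining constraints (1, 2, 3, 4, 6) are satisfied.

5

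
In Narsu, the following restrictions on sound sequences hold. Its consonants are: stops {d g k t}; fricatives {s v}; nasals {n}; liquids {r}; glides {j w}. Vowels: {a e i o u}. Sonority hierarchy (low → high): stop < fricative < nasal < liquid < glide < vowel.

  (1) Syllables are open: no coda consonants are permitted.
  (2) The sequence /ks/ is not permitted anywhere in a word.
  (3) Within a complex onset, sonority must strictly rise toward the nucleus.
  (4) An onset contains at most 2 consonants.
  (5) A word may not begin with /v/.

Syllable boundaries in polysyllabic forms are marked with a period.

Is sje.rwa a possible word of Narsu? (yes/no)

sje.rwa — σ1 onset /sj/ (2→5 rises), coda /∅/ ok; σ2 onset /rw/ (4→5 rises), coda /∅/ ok → well-formed

yes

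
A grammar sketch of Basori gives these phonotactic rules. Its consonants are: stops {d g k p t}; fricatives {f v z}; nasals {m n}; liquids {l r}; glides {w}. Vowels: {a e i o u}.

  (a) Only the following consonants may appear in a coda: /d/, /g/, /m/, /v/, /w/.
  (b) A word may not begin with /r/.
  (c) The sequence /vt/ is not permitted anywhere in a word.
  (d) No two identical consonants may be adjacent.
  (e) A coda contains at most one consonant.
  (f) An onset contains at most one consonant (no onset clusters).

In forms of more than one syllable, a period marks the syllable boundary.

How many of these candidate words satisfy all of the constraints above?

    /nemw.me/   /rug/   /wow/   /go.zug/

/nemw.me/ — violates constraint (e): syllable 1 coda /mw/ has 2 consonants (> 1) → ill-formed
/rug/ — violates constraint (b): word begins with /r/ → ill-formed
/wow/ — σ1 onset /w/, coda /w/ ok → well-formed
/go.zug/ — σ1 onset /g/, coda /∅/ ok; σ2 onset /z/, coda /g/ ok → well-formed
Well-formed: /wow/, /go.zug/ → 2.

2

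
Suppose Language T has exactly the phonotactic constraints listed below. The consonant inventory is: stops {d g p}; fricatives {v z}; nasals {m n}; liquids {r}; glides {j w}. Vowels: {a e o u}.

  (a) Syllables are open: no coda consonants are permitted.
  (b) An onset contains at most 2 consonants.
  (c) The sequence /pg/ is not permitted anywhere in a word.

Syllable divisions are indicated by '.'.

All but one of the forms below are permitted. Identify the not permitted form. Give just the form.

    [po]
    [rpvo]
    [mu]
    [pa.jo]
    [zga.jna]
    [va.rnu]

[po] — σ1 onset /p/, coda /∅/ ok → permitted
[rpvo] — violates constraint (b): syllable 1 onset /rpv/ has 3 consonants (> 2) → not permitted
[mu] — σ1 onset /m/, coda /∅/ ok → permitted
[pa.jo] — σ1 onset /p/, coda /∅/ ok; σ2 onset /j/, coda /∅/ ok → permitted
[zga.jna] — σ1 onset /zg/ (2C), coda /∅/ ok; σ2 onset /jn/ (2C), coda /∅/ ok → permitted
[va.rnu] — σ1 onset /v/, coda /∅/ ok; σ2 onset /rn/ (2C), coda /∅/ ok → permitted

[rpvo]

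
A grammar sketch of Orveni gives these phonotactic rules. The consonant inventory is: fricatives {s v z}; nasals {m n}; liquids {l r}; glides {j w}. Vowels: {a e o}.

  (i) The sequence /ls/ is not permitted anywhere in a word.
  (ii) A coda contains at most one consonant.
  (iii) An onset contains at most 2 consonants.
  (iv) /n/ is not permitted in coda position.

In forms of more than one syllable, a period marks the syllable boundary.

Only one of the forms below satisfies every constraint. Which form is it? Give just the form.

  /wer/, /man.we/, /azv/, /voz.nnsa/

/wer/

/wer/ — σ1 onset /w/, coda /r/ ok → phonotactically legal
/man.we/ — violates constraint (iv): syllable 1 coda contains /n/ → phonotactically illegal
/azv/ — violates constraint (ii): syllable 1 coda /zv/ has 2 consonants (> 1) → phonotactically illegal
/voz.nnsa/ — violates constraint (iii): syllable 2 onset /nns/ has 3 consonants (> 2) → phonotactically illegal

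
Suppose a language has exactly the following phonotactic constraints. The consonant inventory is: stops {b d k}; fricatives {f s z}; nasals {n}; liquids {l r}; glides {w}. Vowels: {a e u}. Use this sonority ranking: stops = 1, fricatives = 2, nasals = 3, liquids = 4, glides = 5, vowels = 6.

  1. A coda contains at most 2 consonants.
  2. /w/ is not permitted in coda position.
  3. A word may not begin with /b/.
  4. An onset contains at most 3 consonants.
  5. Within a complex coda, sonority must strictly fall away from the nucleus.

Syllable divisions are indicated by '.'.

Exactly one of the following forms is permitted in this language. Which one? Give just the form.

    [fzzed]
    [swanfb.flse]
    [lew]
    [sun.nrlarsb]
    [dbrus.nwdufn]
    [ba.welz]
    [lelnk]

[fzzed] — σ1 onset /fzz/ (3C), coda /d/ ok → permitted
[swanfb.flse] — violates constraint 1: syllable 1 coda /nfb/ has 3 consonants (> 2) → not permitted
[lew] — violates constraint 2: syllable 1 coda contains /w/ → not permitted
[sun.nrlarsb] — violates constraint 1: syllable 2 coda /rsb/ has 3 consonants (> 2) → not permitted
[dbrus.nwdufn] — violates constraint 5: syllable 2 coda /fn/: /f/ (fricative, 2) → /n/ (nasal, 3) does not fall → not permitted
[ba.welz] — violates constraint 3: word begins with /b/ → not permitted
[lelnk] — violates constraint 1: syllable 1 coda /lnk/ has 3 consonants (> 2) → not permitted

[fzzed]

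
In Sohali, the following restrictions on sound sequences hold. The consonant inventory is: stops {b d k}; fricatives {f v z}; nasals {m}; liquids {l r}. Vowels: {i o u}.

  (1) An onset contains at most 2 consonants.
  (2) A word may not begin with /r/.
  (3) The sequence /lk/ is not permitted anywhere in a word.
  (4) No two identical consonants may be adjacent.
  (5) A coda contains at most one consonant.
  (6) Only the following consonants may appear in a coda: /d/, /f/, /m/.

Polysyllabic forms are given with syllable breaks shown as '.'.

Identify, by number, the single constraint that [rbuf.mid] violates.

2

[rbuf.mid]: word begins with /r/.
This is a violation of constraint 2: "A word may not begin with /r/."
The remaining constraints (1, 3, 4, 5, 6) are satisfied.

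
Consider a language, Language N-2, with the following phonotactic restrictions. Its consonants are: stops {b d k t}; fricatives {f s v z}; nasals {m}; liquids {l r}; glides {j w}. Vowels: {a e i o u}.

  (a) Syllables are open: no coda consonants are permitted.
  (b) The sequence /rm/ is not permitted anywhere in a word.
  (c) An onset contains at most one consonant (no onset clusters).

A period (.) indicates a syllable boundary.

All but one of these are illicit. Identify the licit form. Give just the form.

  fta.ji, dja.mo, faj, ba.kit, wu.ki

wu.ki

fta.ji — violates constraint (c): syllable 1 onset /ft/ has 2 consonants (> 1) → illicit
dja.mo — violates constraint (c): syllable 1 onset /dj/ has 2 consonants (> 1) → illicit
faj — violates constraint (a): syllable 1 coda /j/ has 1 consonant (> 0) → illicit
ba.kit — violates constraint (a): syllable 2 coda /t/ has 1 consonant (> 0) → illicit
wu.ki — σ1 onset /w/, coda /∅/ ok; σ2 onset /k/, coda /∅/ ok → licit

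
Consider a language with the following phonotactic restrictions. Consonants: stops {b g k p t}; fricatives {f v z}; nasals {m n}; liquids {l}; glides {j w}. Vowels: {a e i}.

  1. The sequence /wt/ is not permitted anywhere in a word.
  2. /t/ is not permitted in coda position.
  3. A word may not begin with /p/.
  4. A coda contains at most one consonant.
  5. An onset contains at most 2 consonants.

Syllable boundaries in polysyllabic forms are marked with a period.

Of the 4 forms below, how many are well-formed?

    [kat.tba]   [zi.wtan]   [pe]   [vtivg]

[kat.tba] — violates constraint 2: syllable 1 coda contains /t/ → ill-formed
[zi.wtan] — violates constraint 1: contains banned sequence /wt/ → ill-formed
[pe] — violates constraint 3: word begins with /p/ → ill-formed
[vtivg] — violates constraint 4: syllable 1 coda /vg/ has 2 consonants (> 1) → ill-formed
No form is well-formed → 0.

0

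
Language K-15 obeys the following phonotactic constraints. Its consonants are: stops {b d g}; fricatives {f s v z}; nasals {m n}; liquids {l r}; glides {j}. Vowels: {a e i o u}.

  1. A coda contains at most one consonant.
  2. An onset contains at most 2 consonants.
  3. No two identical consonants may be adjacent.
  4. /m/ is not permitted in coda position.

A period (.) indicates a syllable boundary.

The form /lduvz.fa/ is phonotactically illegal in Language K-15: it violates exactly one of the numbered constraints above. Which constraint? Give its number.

/lduvz.fa/: syllable 1 coda /vz/ has 2 consonants (> 1).
This is a violation of constraint 1: "A coda contains at most one consonant."
The remaining constraints (2, 3, 4) are satisfied.

1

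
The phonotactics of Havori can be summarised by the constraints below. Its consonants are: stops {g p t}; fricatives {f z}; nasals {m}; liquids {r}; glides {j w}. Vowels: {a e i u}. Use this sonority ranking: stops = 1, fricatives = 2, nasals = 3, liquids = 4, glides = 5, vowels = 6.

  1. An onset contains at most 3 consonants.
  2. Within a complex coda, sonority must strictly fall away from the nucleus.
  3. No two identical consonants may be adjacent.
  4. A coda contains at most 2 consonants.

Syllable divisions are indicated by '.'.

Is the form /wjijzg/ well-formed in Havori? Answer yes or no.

no

/wjijzg/ — violates constraint 4: syllable 1 coda /jzg/ has 3 consonants (> 2) → ill-formed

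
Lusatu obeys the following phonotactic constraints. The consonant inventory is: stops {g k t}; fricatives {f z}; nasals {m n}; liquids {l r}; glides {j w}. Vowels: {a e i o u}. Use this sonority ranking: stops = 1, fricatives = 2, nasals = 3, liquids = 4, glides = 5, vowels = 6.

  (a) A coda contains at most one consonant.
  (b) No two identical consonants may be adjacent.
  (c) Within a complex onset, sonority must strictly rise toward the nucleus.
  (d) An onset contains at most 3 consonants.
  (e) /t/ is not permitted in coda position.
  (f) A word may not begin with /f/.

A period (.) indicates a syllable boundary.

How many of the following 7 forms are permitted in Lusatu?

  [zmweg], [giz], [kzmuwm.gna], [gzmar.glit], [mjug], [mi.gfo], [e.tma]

5

[zmweg] — σ1 onset /zmw/ (2→3→5 rises), coda /g/ ok → permitted
[giz] — σ1 onset /g/, coda /z/ ok → permitted
[kzmuwm.gna] — violates constraint (a): syllable 1 coda /wm/ has 2 consonants (> 1) → not permitted
[gzmar.glit] — violates constraint (e): syllable 2 coda contains /t/ → not permitted
[mjug] — σ1 onset /mj/ (3→5 rises), coda /g/ ok → permitted
[mi.gfo] — σ1 onset /m/, coda /∅/ ok; σ2 onset /gf/ (1→2 rises), coda /∅/ ok → permitted
[e.tma] — σ1 onset /∅/, coda /∅/ ok; σ2 onset /tm/ (1→3 rises), coda /∅/ ok → permitted
Permitted: [zmweg], [giz], [mjug], [mi.gfo], [e.tma] → 5.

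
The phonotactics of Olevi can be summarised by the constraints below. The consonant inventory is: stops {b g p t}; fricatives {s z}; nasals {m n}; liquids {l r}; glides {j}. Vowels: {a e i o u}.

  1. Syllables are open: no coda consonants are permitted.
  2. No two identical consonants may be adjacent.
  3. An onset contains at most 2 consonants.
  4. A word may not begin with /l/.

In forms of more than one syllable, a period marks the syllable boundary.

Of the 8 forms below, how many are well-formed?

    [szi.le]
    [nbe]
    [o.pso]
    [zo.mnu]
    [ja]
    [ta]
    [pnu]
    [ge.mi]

8

[szi.le] — σ1 onset /sz/ (2C), coda /∅/ ok; σ2 onset /l/, coda /∅/ ok → well-formed
[nbe] — σ1 onset /nb/ (2C), coda /∅/ ok → well-formed
[o.pso] — σ1 onset /∅/, coda /∅/ ok; σ2 onset /ps/ (2C), coda /∅/ ok → well-formed
[zo.mnu] — σ1 onset /z/, coda /∅/ ok; σ2 onset /mn/ (2C), coda /∅/ ok → well-formed
[ja] — σ1 onset /j/, coda /∅/ ok → well-formed
[ta] — σ1 onset /t/, coda /∅/ ok → well-formed
[pnu] — σ1 onset /pn/ (2C), coda /∅/ ok → well-formed
[ge.mi] — σ1 onset /g/, coda /∅/ ok; σ2 onset /m/, coda /∅/ ok → well-formed
Well-formed: [szi.le], [nbe], [o.pso], [zo.mnu], [ja], [ta], [pnu], [ge.mi] → 8.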